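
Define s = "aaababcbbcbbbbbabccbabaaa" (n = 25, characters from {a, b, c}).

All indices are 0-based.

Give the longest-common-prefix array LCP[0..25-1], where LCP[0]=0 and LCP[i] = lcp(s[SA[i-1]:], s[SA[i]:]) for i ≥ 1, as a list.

[0, 1, 2, 3, 2, 1, 3, 2, 3, 0, 2, 3, 4, 1, 2, 3, 4, 2, 1, 4, 2, 0, 2, 3, 1]

rank→(start, suffix):
  0 → (24, 'a')
  1 → (23, 'aa')
  2 → (22, 'aaa')
  3 → (0, 'aaababcbbcbbbbbabccbabaaa')
  4 → (1, 'aababcbbcbbbbbabccbabaaa')
  5 → (20, 'abaaa')
  6 → (2, 'ababcbbcbbbbbabccbabaaa')
  7 → (4, 'abcbbcbbbbbabccbabaaa')
  8 → (15, 'abccbabaaa')
  9 → (21, 'baaa')
  10 → (19, 'babaaa')
  11 → (3, 'babcbbcbbbbbabccbabaaa')
  12 → (14, 'babccbabaaa')
  13 → (13, 'bbabccbabaaa')
  14 → (12, 'bbbabccbabaaa')
  15 → (11, 'bbbbabccbabaaa')
  16 → (10, 'bbbbbabccbabaaa')
  17 → (7, 'bbcbbbbbabccbabaaa')
  18 → (8, 'bcbbbbbabccbabaaa')
  19 → (5, 'bcbbcbbbbbabccbabaaa')
  20 → (16, 'bccbabaaa')
  21 → (18, 'cbabaaa')
  22 → (9, 'cbbbbbabccbabaaa')
  23 → (6, 'cbbcbbbbbabccbabaaa')
  24 → (17, 'ccbabaaa')

SA = [24, 23, 22, 0, 1, 20, 2, 4, 15, 21, 19, 3, 14, 13, 12, 11, 10, 7, 8, 5, 16, 18, 9, 6, 17]
rank  pair      lcp
   1  s[24:],s[23:]  1  'a'
   2  s[23:],s[22:]  2  'aa'
   3  s[22:],s[0:]  3  'aaa'
   4  s[0:],s[1:]  2  'aa'
   5  s[1:],s[20:]  1  'a'
   6  s[20:],s[2:]  3  'aba'
   7  s[2:],s[4:]  2  'ab'
   8  s[4:],s[15:]  3  'abc'
   9  s[15:],s[21:]  0  ''
  10  s[21:],s[19:]  2  'ba'
  11  s[19:],s[3:]  3  'bab'
  12  s[3:],s[14:]  4  'babc'
  13  s[14:],s[13:]  1  'b'
  14  s[13:],s[12:]  2  'bb'
  15  s[12:],s[11:]  3  'bbb'
  16  s[11:],s[10:]  4  'bbbb'
  17  s[10:],s[7:]  2  'bb'
  18  s[7:],s[8:]  1  'b'
  19  s[8:],s[5:]  4  'bcbb'
  20  s[5:],s[16:]  2  'bc'
  21  s[16:],s[18:]  0  ''
  22  s[18:],s[9:]  2  'cb'
  23  s[9:],s[6:]  3  'cbb'
  24  s[6:],s[17:]  1  'c'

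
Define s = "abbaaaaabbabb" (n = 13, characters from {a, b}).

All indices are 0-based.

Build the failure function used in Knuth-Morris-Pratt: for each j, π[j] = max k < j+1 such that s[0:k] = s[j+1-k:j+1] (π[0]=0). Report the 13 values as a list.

[0, 0, 0, 1, 1, 1, 1, 1, 2, 3, 4, 2, 3]

π[0] = 0
j=1 s[j]='b': π[1]=0 (border '')
j=2 s[j]='b': π[2]=0 (border '')
j=3 s[j]='a': π[3]=1 (border 'a')
j=4 s[j]='a': k: 1→0; π[4]=1 (border 'a')
j=5 s[j]='a': k: 1→0; π[5]=1 (border 'a')
j=6 s[j]='a': k: 1→0; π[6]=1 (border 'a')
j=7 s[j]='a': k: 1→0; π[7]=1 (border 'a')
j=8 s[j]='b': π[8]=2 (border 'ab')
j=9 s[j]='b': π[9]=3 (border 'abb')
j=10 s[j]='a': π[10]=4 (border 'abba')
j=11 s[j]='b': k: 4→1; π[11]=2 (border 'ab')
j=12 s[j]='b': π[12]=3 (border 'abb')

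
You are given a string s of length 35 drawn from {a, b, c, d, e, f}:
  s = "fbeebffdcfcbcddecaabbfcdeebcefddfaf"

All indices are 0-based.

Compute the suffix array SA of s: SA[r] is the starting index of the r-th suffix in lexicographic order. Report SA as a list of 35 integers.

[17, 18, 33, 19, 11, 26, 1, 20, 4, 16, 10, 12, 22, 27, 8, 7, 13, 30, 14, 23, 31, 25, 3, 15, 24, 2, 28, 34, 32, 0, 9, 21, 6, 29, 5]

rank→(start, suffix):
  0 → (17, 'aabbfcdeebcefddfaf')
  1 → (18, 'abbfcdeebcefddfaf')
  2 → (33, 'af')
  3 → (19, 'bbfcdeebcefddfaf')
  4 → (11, 'bcddecaabbfcdeebcefddfaf')
  5 → (26, 'bcefddfaf')
  6 → (1, 'beebffdcfcbcddecaabbfcdeebcefddfaf')
  7 → (20, 'bfcdeebcefddfaf')
  8 → (4, 'bffdcfcbcddecaabbfcdeebcefddfaf')
  9 → (16, 'caabbfcdeebcefddfaf')
  10 → (10, 'cbcddecaabbfcdeebcefddfaf')
  11 → (12, 'cddecaabbfcdeebcefddfaf')
  12 → (22, 'cdeebcefddfaf')
  13 → (27, 'cefddfaf')
  14 → (8, 'cfcbcddecaabbfcdeebcefddfaf')
  15 → (7, 'dcfcbcddecaabbfcdeebcefddfaf')
  16 → (13, 'ddecaabbfcdeebcefddfaf')
  17 → (30, 'ddfaf')
  18 → (14, 'decaabbfcdeebcefddfaf')
  19 → (23, 'deebcefddfaf')
  20 → (31, 'dfaf')
  21 → (25, 'ebcefddfaf')
  22 → (3, 'ebffdcfcbcddecaabbfcdeebcefddfaf')
  23 → (15, 'ecaabbfcdeebcefddfaf')
  24 → (24, 'eebcefddfaf')
  25 → (2, 'eebffdcfcbcddecaabbfcdeebcefddfaf')
  26 → (28, 'efddfaf')
  27 → (34, 'f')
  28 → (32, 'faf')
  29 → (0, 'fbeebffdcfcbcddecaabbfcdeebcefddfaf')
  30 → (9, 'fcbcddecaabbfcdeebcefddfaf')
  31 → (21, 'fcdeebcefddfaf')
  32 → (6, 'fdcfcbcddecaabbfcdeebcefddfaf')
  33 → (29, 'fddfaf')
  34 → (5, 'ffdcfcbcddecaabbfcdeebcefddfaf')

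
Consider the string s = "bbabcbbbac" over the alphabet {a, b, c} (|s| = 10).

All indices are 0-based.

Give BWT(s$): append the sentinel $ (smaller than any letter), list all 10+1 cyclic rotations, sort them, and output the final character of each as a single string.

cbbbb$bcaab

rank  rotation     last
    0  $bbabcbbbac  c
    1  abcbbbac$bb  b
    2  ac$bbabcbbb  b
    3  babcbbbac$b  b
    4  bac$bbabcbb  b
    5  bbabcbbbac$  $
    6  bbac$bbabcb  b
    7  bbbac$bbabc  c
    8  bcbbbac$bba  a
    9  c$bbabcbbba  a
   10  cbbbac$bbab  b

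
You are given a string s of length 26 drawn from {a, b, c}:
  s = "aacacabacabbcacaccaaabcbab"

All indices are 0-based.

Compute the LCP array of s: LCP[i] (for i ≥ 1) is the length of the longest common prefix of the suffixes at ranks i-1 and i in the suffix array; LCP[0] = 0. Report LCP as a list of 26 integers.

[0, 2, 2, 1, 2, 2, 2, 1, 4, 3, 4, 2, 0, 1, 2, 1, 1, 2, 0, 2, 3, 2, 4, 3, 1, 1]

sorted suffixes:
  #0 SA[0]=18  'aaabcbab'
  #1 SA[1]=19  'aabcbab'
  #2 SA[2]=0  'aacacabacabbcacaccaaabcbab'
  #3 SA[3]=24  'ab'
  #4 SA[4]=5  'abacabbcacaccaaabcbab'
  #5 SA[5]=9  'abbcacaccaaabcbab'
  #6 SA[6]=20  'abcbab'
  #7 SA[7]=3  'acabacabbcacaccaaabcbab'
  #8 SA[8]=7  'acabbcacaccaaabcbab'
  #9 SA[9]=1  'acacabacabbcacaccaaabcbab'
  #10 SA[10]=13  'acaccaaabcbab'
  #11 SA[11]=15  'accaaabcbab'
  #12 SA[12]=25  'b'
  #13 SA[13]=23  'bab'
  #14 SA[14]=6  'bacabbcacaccaaabcbab'
  #15 SA[15]=10  'bbcacaccaaabcbab'
  #16 SA[16]=11  'bcacaccaaabcbab'
  #17 SA[17]=21  'bcbab'
  #18 SA[18]=17  'caaabcbab'
  #19 SA[19]=4  'cabacabbcacaccaaabcbab'
  #20 SA[20]=8  'cabbcacaccaaabcbab'
  #21 SA[21]=2  'cacabacabbcacaccaaabcbab'
  #22 SA[22]=12  'cacaccaaabcbab'
  #23 SA[23]=14  'caccaaabcbab'
  #24 SA[24]=22  'cbab'
  #25 SA[25]=16  'ccaaabcbab'

SA = [18, 19, 0, 24, 5, 9, 20, 3, 7, 1, 13, 15, 25, 23, 6, 10, 11, 21, 17, 4, 8, 2, 12, 14, 22, 16]
rank  pair      lcp
   1  s[18:],s[19:]  2  'aa'
   2  s[19:],s[0:]  2  'aa'
   3  s[0:],s[24:]  1  'a'
   4  s[24:],s[5:]  2  'ab'
   5  s[5:],s[9:]  2  'ab'
   6  s[9:],s[20:]  2  'ab'
   7  s[20:],s[3:]  1  'a'
   8  s[3:],s[7:]  4  'acab'
   9  s[7:],s[1:]  3  'aca'
  10  s[1:],s[13:]  4  'acac'
  11  s[13:],s[15:]  2  'ac'
  12  s[15:],s[25:]  0  ''
  13  s[25:],s[23:]  1  'b'
  14  s[23:],s[6:]  2  'ba'
  15  s[6:],s[10:]  1  'b'
  16  s[10:],s[11:]  1  'b'
  17  s[11:],s[21:]  2  'bc'
  18  s[21:],s[17:]  0  ''
  19  s[17:],s[4:]  2  'ca'
  20  s[4:],s[8:]  3  'cab'
  21  s[8:],s[2:]  2  'ca'
  22  s[2:],s[12:]  4  'caca'
  23  s[12:],s[14:]  3  'cac'
  24  s[14:],s[22:]  1  'c'
  25  s[22:],s[16:]  1  'c'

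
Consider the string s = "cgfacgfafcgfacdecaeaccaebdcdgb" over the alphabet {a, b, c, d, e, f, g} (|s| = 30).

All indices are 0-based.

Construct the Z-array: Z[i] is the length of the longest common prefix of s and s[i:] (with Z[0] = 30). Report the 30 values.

[30, 0, 0, 0, 4, 0, 0, 0, 0, 5, 0, 0, 0, 1, 0, 0, 1, 0, 0, 0, 1, 1, 0, 0, 0, 0, 1, 0, 0, 0]

Z[0]=30
i=1: fresh scan; Z[1]=0
i=2: fresh scan; Z[2]=0
i=3: fresh scan; Z[3]=0
i=4: fresh scan; Z[4]=4 extend→box=[4,8)
i=5: min(r-i=3, Z[1]=0)=0; Z[5]=0
i=6: min(r-i=2, Z[2]=0)=0; Z[6]=0
i=7: min(r-i=1, Z[3]=0)=0; Z[7]=0
i=8: fresh scan; Z[8]=0
i=9: fresh scan; Z[9]=5 extend→box=[9,14)
i=10: min(r-i=4, Z[1]=0)=0; Z[10]=0
i=11: min(r-i=3, Z[2]=0)=0; Z[11]=0
i=12: min(r-i=2, Z[3]=0)=0; Z[12]=0
i=13: min(r-i=1, Z[4]=4)=1; Z[13]=1
i=14: fresh scan; Z[14]=0
i=15: fresh scan; Z[15]=0
i=16: fresh scan; Z[16]=1 extend→box=[16,17)
i=17: fresh scan; Z[17]=0
i=18: fresh scan; Z[18]=0
i=19: fresh scan; Z[19]=0
i=20: fresh scan; Z[20]=1 extend→box=[20,21)
i=21: fresh scan; Z[21]=1 extend→box=[21,22)
i=22: fresh scan; Z[22]=0
i=23: fresh scan; Z[23]=0
i=24: fresh scan; Z[24]=0
i=25: fresh scan; Z[25]=0
i=26: fresh scan; Z[26]=1 extend→box=[26,27)
i=27: fresh scan; Z[27]=0
i=28: fresh scan; Z[28]=0
i=29: fresh scan; Z[29]=0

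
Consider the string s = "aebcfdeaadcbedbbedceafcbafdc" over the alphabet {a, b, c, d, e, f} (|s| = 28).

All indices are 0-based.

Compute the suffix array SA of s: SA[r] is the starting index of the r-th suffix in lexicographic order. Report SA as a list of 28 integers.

sorted suffixes:
  #0 SA[0]=7  'aadcbedbbedceafcbafdc'
  #1 SA[1]=8  'adcbedbbedceafcbafdc'
  #2 SA[2]=0  'aebcfdeaadcbedbbedceafcbafdc'
  #3 SA[3]=20  'afcbafdc'
  #4 SA[4]=24  'afdc'
  #5 SA[5]=23  'bafdc'
  #6 SA[6]=14  'bbedceafcbafdc'
  #7 SA[7]=2  'bcfdeaadcbedbbedceafcbafdc'
  #8 SA[8]=11  'bedbbedceafcbafdc'
  #9 SA[9]=15  'bedceafcbafdc'
  #10 SA[10]=27  'c'
  #11 SA[11]=22  'cbafdc'
  #12 SA[12]=10  'cbedbbedceafcbafdc'
  #13 SA[13]=18  'ceafcbafdc'
  #14 SA[14]=3  'cfdeaadcbedbbedceafcbafdc'
  #15 SA[15]=13  'dbbedceafcbafdc'
  #16 SA[16]=26  'dc'
  #17 SA[17]=9  'dcbedbbedceafcbafdc'
  #18 SA[18]=17  'dceafcbafdc'
  #19 SA[19]=5  'deaadcbedbbedceafcbafdc'
  #20 SA[20]=6  'eaadcbedbbedceafcbafdc'
  #21 SA[21]=19  'eafcbafdc'
  #22 SA[22]=1  'ebcfdeaadcbedbbedceafcbafdc'
  #23 SA[23]=12  'edbbedceafcbafdc'
  #24 SA[24]=16  'edceafcbafdc'
  #25 SA[25]=21  'fcbafdc'
  #26 SA[26]=25  'fdc'
  #27 SA[27]=4  'fdeaadcbedbbedceafcbafdc'

[7, 8, 0, 20, 24, 23, 14, 2, 11, 15, 27, 22, 10, 18, 3, 13, 26, 9, 17, 5, 6, 19, 1, 12, 16, 21, 25, 4]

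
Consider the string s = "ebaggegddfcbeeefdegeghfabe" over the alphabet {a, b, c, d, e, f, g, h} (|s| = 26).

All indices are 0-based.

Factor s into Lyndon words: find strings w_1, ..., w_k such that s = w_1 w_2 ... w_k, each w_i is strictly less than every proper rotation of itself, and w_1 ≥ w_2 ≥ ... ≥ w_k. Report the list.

emit factor 1: 'e' (i=0, period=1)
emit factor 2: 'b' (i=1, period=1)
emit factor 3: 'aggegddfcbeeefdegeghf' (i=2, period=21)
emit factor 4: 'abe' (i=23, period=3)

["e", "b", "aggegddfcbeeefdegeghf", "abe"]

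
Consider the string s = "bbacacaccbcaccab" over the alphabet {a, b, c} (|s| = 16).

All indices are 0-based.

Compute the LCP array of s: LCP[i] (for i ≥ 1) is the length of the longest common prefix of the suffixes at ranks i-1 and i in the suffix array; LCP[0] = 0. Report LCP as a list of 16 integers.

sorted suffixes:
  #0 SA[0]=14  'ab'
  #1 SA[1]=2  'acacaccbcaccab'
  #2 SA[2]=4  'acaccbcaccab'
  #3 SA[3]=11  'accab'
  #4 SA[4]=6  'accbcaccab'
  #5 SA[5]=15  'b'
  #6 SA[6]=1  'bacacaccbcaccab'
  #7 SA[7]=0  'bbacacaccbcaccab'
  #8 SA[8]=9  'bcaccab'
  #9 SA[9]=13  'cab'
  #10 SA[10]=3  'cacaccbcaccab'
  #11 SA[11]=10  'caccab'
  #12 SA[12]=5  'caccbcaccab'
  #13 SA[13]=8  'cbcaccab'
  #14 SA[14]=12  'ccab'
  #15 SA[15]=7  'ccbcaccab'

SA = [14, 2, 4, 11, 6, 15, 1, 0, 9, 13, 3, 10, 5, 8, 12, 7]
i: (SA[i-1],SA[i]) lcp shared
  1: (14,2) 1 'a'
  2: (2,4) 4 'acac'
  3: (4,11) 2 'ac'
  4: (11,6) 3 'acc'
  5: (6,15) 0 ''
  6: (15,1) 1 'b'
  7: (1,0) 1 'b'
  8: (0,9) 1 'b'
  9: (9,13) 0 ''
  10: (13,3) 2 'ca'
  11: (3,10) 3 'cac'
  12: (10,5) 4 'cacc'
  13: (5,8) 1 'c'
  14: (8,12) 1 'c'
  15: (12,7) 2 'cc'

[0, 1, 4, 2, 3, 0, 1, 1, 1, 0, 2, 3, 4, 1, 1, 2]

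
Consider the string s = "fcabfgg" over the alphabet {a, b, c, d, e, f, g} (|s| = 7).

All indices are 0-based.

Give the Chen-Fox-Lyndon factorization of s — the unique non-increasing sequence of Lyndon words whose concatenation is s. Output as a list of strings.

["f", "c", "abfgg"]

emit factor 1: 'f' (i=0, period=1)
emit factor 2: 'c' (i=1, period=1)
emit factor 3: 'abfgg' (i=2, period=5)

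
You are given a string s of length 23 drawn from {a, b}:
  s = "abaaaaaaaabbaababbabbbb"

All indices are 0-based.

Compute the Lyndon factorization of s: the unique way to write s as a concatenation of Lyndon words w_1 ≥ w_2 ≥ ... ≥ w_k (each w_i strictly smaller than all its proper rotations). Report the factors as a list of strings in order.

["ab", "aaaaaaaabbaababbabbbb"]

emit factor 1: 'ab' (i=0, period=2)
emit factor 2: 'aaaaaaaabbaababbabbbb' (i=2, period=21)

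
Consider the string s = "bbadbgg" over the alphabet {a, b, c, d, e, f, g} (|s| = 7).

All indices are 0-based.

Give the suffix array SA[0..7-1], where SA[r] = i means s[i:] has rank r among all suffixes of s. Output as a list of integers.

[2, 1, 0, 4, 3, 6, 5]

rank | idx | suffix
   0 |   2 | adbgg
   1 |   1 | badbgg
   2 |   0 | bbadbgg
   3 |   4 | bgg
   4 |   3 | dbgg
   5 |   6 | g
   6 |   5 | gg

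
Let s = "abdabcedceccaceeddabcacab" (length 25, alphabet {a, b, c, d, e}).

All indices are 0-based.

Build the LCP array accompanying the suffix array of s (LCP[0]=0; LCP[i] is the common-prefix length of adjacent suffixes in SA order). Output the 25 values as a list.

[0, 2, 3, 2, 1, 2, 0, 1, 2, 1, 0, 2, 3, 1, 1, 2, 2, 0, 4, 1, 1, 0, 1, 2, 1]

sorted suffixes:
  #0 SA[0]=23  'ab'
  #1 SA[1]=18  'abcacab'
  #2 SA[2]=3  'abcedceccaceeddabcacab'
  #3 SA[3]=0  'abdabcedceccaceeddabcacab'
  #4 SA[4]=21  'acab'
  #5 SA[5]=12  'aceeddabcacab'
  #6 SA[6]=24  'b'
  #7 SA[7]=19  'bcacab'
  #8 SA[8]=4  'bcedceccaceeddabcacab'
  #9 SA[9]=1  'bdabcedceccaceeddabcacab'
  #10 SA[10]=22  'cab'
  #11 SA[11]=20  'cacab'
  #12 SA[12]=11  'caceeddabcacab'
  #13 SA[13]=10  'ccaceeddabcacab'
  #14 SA[14]=8  'ceccaceeddabcacab'
  #15 SA[15]=5  'cedceccaceeddabcacab'
  #16 SA[16]=13  'ceeddabcacab'
  #17 SA[17]=17  'dabcacab'
  #18 SA[18]=2  'dabcedceccaceeddabcacab'
  #19 SA[19]=7  'dceccaceeddabcacab'
  #20 SA[20]=16  'ddabcacab'
  #21 SA[21]=9  'eccaceeddabcacab'
  #22 SA[22]=6  'edceccaceeddabcacab'
  #23 SA[23]=15  'eddabcacab'
  #24 SA[24]=14  'eeddabcacab'

SA = [23, 18, 3, 0, 21, 12, 24, 19, 4, 1, 22, 20, 11, 10, 8, 5, 13, 17, 2, 7, 16, 9, 6, 15, 14]
i: (SA[i-1],SA[i]) lcp shared
  1: (23,18) 2 'ab'
  2: (18,3) 3 'abc'
  3: (3,0) 2 'ab'
  4: (0,21) 1 'a'
  5: (21,12) 2 'ac'
  6: (12,24) 0 ''
  7: (24,19) 1 'b'
  8: (19,4) 2 'bc'
  9: (4,1) 1 'b'
  10: (1,22) 0 ''
  11: (22,20) 2 'ca'
  12: (20,11) 3 'cac'
  13: (11,10) 1 'c'
  14: (10,8) 1 'c'
  15: (8,5) 2 'ce'
  16: (5,13) 2 'ce'
  17: (13,17) 0 ''
  18: (17,2) 4 'dabc'
  19: (2,7) 1 'd'
  20: (7,16) 1 'd'
  21: (16,9) 0 ''
  22: (9,6) 1 'e'
  23: (6,15) 2 'ed'
  24: (15,14) 1 'e'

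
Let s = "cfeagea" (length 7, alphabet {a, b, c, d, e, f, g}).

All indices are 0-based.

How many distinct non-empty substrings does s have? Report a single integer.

rank | idx | suffix
   0 |   6 | a
   1 |   3 | agea
   2 |   0 | cfeagea
   3 |   5 | ea
   4 |   2 | eagea
   5 |   1 | feagea
   6 |   4 | gea

SA = [6, 3, 0, 5, 2, 1, 4]
i: (SA[i-1],SA[i]) lcp shared
  1: (6,3) 1 'a'
  2: (3,0) 0 ''
  3: (0,5) 0 ''
  4: (5,2) 2 'ea'
  5: (2,1) 0 ''
  6: (1,4) 0 ''

n(n+1)/2 = 7·8/2 = 28
Σ LCP = 0 + 1 + 0 + 0 + 2 + 0 + 0 = 3
distinct = 28 − 3 = 25

25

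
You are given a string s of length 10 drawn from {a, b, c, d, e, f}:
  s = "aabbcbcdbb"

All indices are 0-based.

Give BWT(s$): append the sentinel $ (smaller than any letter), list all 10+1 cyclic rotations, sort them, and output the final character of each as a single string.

b$abdabcbbc

rank  rotation     last
    0  $aabbcbcdbb  b
    1  aabbcbcdbb$  $
    2  abbcbcdbb$a  a
    3  b$aabbcbcdb  b
    4  bb$aabbcbcd  d
    5  bbcbcdbb$aa  a
    6  bcbcdbb$aab  b
    7  bcdbb$aabbc  c
    8  cbcdbb$aabb  b
    9  cdbb$aabbcb  b
   10  dbb$aabbcbc  c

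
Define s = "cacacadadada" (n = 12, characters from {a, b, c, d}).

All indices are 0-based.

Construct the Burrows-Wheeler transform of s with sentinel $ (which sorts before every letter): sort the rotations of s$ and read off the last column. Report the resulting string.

adccddc$aaaaa

rank  rotation       last
    0  $cacacadadada  a
    1  a$cacacadadad  d
    2  acacadadada$c  c
    3  acadadada$cac  c
    4  ada$cacacadad  d
    5  adada$cacacad  d
    6  adadada$cacac  c
    7  cacacadadada$  $
    8  cacadadada$ca  a
    9  cadadada$caca  a
   10  da$cacacadada  a
   11  dada$cacacada  a
   12  dadada$cacaca  a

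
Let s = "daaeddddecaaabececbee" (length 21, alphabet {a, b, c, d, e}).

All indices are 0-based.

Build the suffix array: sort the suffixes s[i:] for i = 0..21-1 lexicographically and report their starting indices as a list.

[10, 11, 1, 12, 2, 13, 18, 9, 17, 15, 0, 4, 5, 6, 7, 20, 8, 16, 14, 3, 19]

rank→(start, suffix):
  0 → (10, 'aaabececbee')
  1 → (11, 'aabececbee')
  2 → (1, 'aaeddddecaaabececbee')
  3 → (12, 'abececbee')
  4 → (2, 'aeddddecaaabececbee')
  5 → (13, 'bececbee')
  6 → (18, 'bee')
  7 → (9, 'caaabececbee')
  8 → (17, 'cbee')
  9 → (15, 'cecbee')
  10 → (0, 'daaeddddecaaabececbee')
  11 → (4, 'ddddecaaabececbee')
  12 → (5, 'dddecaaabececbee')
  13 → (6, 'ddecaaabececbee')
  14 → (7, 'decaaabececbee')
  15 → (20, 'e')
  16 → (8, 'ecaaabececbee')
  17 → (16, 'ecbee')
  18 → (14, 'ececbee')
  19 → (3, 'eddddecaaabececbee')
  20 → (19, 'ee')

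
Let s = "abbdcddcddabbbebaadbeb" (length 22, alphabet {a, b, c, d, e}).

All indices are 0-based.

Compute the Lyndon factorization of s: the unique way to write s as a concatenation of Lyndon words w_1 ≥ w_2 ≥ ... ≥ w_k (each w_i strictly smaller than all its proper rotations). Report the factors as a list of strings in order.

["abbdcddcdd", "abbbeb", "aadbeb"]

emit factor 1: 'abbdcddcdd' (i=0, period=10)
emit factor 2: 'abbbeb' (i=10, period=6)
emit factor 3: 'aadbeb' (i=16, period=6)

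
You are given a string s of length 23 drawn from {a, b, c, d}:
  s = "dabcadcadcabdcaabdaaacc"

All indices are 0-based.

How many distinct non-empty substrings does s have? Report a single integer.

rank | idx | suffix
   0 |  18 | aaacc
   1 |  14 | aabdaaacc
   2 |  19 | aacc
   3 |   1 | abcadcadcabdcaabdaaacc
   4 |  15 | abdaaacc
   5 |  10 | abdcaabdaaacc
   6 |  20 | acc
   7 |   7 | adcabdcaabdaaacc
   8 |   4 | adcadcabdcaabdaaacc
   9 |   2 | bcadcadcabdcaabdaaacc
  10 |  16 | bdaaacc
  11 |  11 | bdcaabdaaacc
  12 |  22 | c
  13 |  13 | caabdaaacc
  14 |   9 | cabdcaabdaaacc
  15 |   6 | cadcabdcaabdaaacc
  16 |   3 | cadcadcabdcaabdaaacc
  17 |  21 | cc
  18 |  17 | daaacc
  19 |   0 | dabcadcadcabdcaabdaaacc
  20 |  12 | dcaabdaaacc
  21 |   8 | dcabdcaabdaaacc
  22 |   5 | dcadcabdcaabdaaacc

SA = [18, 14, 19, 1, 15, 10, 20, 7, 4, 2, 16, 11, 22, 13, 9, 6, 3, 21, 17, 0, 12, 8, 5]
i: (SA[i-1],SA[i]) lcp shared
  1: (18,14) 2 'aa'
  2: (14,19) 2 'aa'
  3: (19,1) 1 'a'
  4: (1,15) 2 'ab'
  5: (15,10) 3 'abd'
  6: (10,20) 1 'a'
  7: (20,7) 1 'a'
  8: (7,4) 4 'adca'
  9: (4,2) 0 ''
  10: (2,16) 1 'b'
  11: (16,11) 2 'bd'
  12: (11,22) 0 ''
  13: (22,13) 1 'c'
  14: (13,9) 2 'ca'
  15: (9,6) 2 'ca'
  16: (6,3) 5 'cadca'
  17: (3,21) 1 'c'
  18: (21,17) 0 ''
  19: (17,0) 2 'da'
  20: (0,12) 1 'd'
  21: (12,8) 3 'dca'
  22: (8,5) 3 'dca'

n(n+1)/2 = 23·24/2 = 276
Σ LCP = 0 + 2 + 2 + 1 + 2 + 3 + 1 + 1 + 4 + 0 + 1 + 2 + 0 + 1 + 2 + 2 + 5 + 1 + 0 + 2 + 1 + 3 + 3 = 39
distinct = 276 − 39 = 237

237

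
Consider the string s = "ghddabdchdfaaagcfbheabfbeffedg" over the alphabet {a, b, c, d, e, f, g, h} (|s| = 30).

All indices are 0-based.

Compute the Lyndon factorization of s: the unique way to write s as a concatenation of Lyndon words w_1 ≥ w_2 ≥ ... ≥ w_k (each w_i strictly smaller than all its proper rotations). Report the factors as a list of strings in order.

["gh", "d", "d", "abdchdf", "aaagcfbheabfbeffedg"]

emit factor 1: 'gh' (i=0, period=2)
emit factor 2: 'd' (i=2, period=1)
emit factor 3: 'd' (i=3, period=1)
emit factor 4: 'abdchdf' (i=4, period=7)
emit factor 5: 'aaagcfbheabfbeffedg' (i=11, period=19)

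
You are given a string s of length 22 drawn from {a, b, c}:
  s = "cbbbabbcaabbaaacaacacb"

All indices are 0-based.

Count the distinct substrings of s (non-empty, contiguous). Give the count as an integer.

215

rank | idx | suffix
   0 |  12 | aaacaacacb
   1 |   8 | aabbaaacaacacb
   2 |  13 | aacaacacb
   3 |  16 | aacacb
   4 |   9 | abbaaacaacacb
   5 |   4 | abbcaabbaaacaacacb
   6 |  14 | acaacacb
   7 |  17 | acacb
   8 |  19 | acb
   9 |  21 | b
  10 |  11 | baaacaacacb
  11 |   3 | babbcaabbaaacaacacb
  12 |  10 | bbaaacaacacb
  13 |   2 | bbabbcaabbaaacaacacb
  14 |   1 | bbbabbcaabbaaacaacacb
  15 |   5 | bbcaabbaaacaacacb
  16 |   6 | bcaabbaaacaacacb
  17 |   7 | caabbaaacaacacb
  18 |  15 | caacacb
  19 |  18 | cacb
  20 |  20 | cb
  21 |   0 | cbbbabbcaabbaaacaacacb

SA = [12, 8, 13, 16, 9, 4, 14, 17, 19, 21, 11, 3, 10, 2, 1, 5, 6, 7, 15, 18, 20, 0]
[i] adj suffixes → lcp
  [1] 12/8 → 2 ('aa')
  [2] 8/13 → 2 ('aa')
  [3] 13/16 → 4 ('aaca')
  [4] 16/9 → 1 ('a')
  [5] 9/4 → 3 ('abb')
  [6] 4/14 → 1 ('a')
  [7] 14/17 → 3 ('aca')
  [8] 17/19 → 2 ('ac')
  [9] 19/21 → 0 ('')
  [10] 21/11 → 1 ('b')
  [11] 11/3 → 2 ('ba')
  [12] 3/10 → 1 ('b')
  [13] 10/2 → 3 ('bba')
  [14] 2/1 → 2 ('bb')
  [15] 1/5 → 2 ('bb')
  [16] 5/6 → 1 ('b')
  [17] 6/7 → 0 ('')
  [18] 7/15 → 3 ('caa')
  [19] 15/18 → 2 ('ca')
  [20] 18/20 → 1 ('c')
  [21] 20/0 → 2 ('cb')

n(n+1)/2 = 22·23/2 = 253
Σ LCP = 0 + 2 + 2 + 4 + 1 + 3 + 1 + 3 + 2 + 0 + 1 + 2 + 1 + 3 + 2 + 2 + 1 + 0 + 3 + 2 + 1 + 2 = 38
distinct = 253 − 38 = 215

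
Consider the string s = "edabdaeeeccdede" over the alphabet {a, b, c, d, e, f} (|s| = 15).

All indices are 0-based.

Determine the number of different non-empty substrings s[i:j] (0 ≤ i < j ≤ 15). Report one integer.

106

rank | idx | suffix
   0 |   2 | abdaeeeccdede
   1 |   5 | aeeeccdede
   2 |   3 | bdaeeeccdede
   3 |   9 | ccdede
   4 |  10 | cdede
   5 |   1 | dabdaeeeccdede
   6 |   4 | daeeeccdede
   7 |  13 | de
   8 |  11 | dede
   9 |  14 | e
  10 |   8 | eccdede
  11 |   0 | edabdaeeeccdede
  12 |  12 | ede
  13 |   7 | eeccdede
  14 |   6 | eeeccdede

SA = [2, 5, 3, 9, 10, 1, 4, 13, 11, 14, 8, 0, 12, 7, 6]
i: (SA[i-1],SA[i]) lcp shared
  1: (2,5) 1 'a'
  2: (5,3) 0 ''
  3: (3,9) 0 ''
  4: (9,10) 1 'c'
  5: (10,1) 0 ''
  6: (1,4) 2 'da'
  7: (4,13) 1 'd'
  8: (13,11) 2 'de'
  9: (11,14) 0 ''
  10: (14,8) 1 'e'
  11: (8,0) 1 'e'
  12: (0,12) 2 'ed'
  13: (12,7) 1 'e'
  14: (7,6) 2 'ee'

n(n+1)/2 = 15·16/2 = 120
Σ LCP = 0 + 1 + 0 + 0 + 1 + 0 + 2 + 1 + 2 + 0 + 1 + 1 + 2 + 1 + 2 = 14
distinct = 120 − 14 = 106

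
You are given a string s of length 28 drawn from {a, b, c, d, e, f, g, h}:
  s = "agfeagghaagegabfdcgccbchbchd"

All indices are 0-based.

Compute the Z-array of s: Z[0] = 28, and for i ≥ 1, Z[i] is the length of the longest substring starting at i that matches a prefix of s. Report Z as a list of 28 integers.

Z[0]=28
i=1: fresh scan; Z[1]=0
i=2: fresh scan; Z[2]=0
i=3: fresh scan; Z[3]=0
i=4: fresh scan; Z[4]=2 extend→box=[4,6)
i=5: min(r-i=1, Z[1]=0)=0; Z[5]=0
i=6: fresh scan; Z[6]=0
i=7: fresh scan; Z[7]=0
i=8: fresh scan; Z[8]=1 extend→box=[8,9)
i=9: fresh scan; Z[9]=2 extend→box=[9,11)
i=10: min(r-i=1, Z[1]=0)=0; Z[10]=0
i=11: fresh scan; Z[11]=0
i=12: fresh scan; Z[12]=0
i=13: fresh scan; Z[13]=1 extend→box=[13,14)
i=14: fresh scan; Z[14]=0
i=15: fresh scan; Z[15]=0
i=16: fresh scan; Z[16]=0
i=17: fresh scan; Z[17]=0
i=18: fresh scan; Z[18]=0
i=19: fresh scan; Z[19]=0
i=20: fresh scan; Z[20]=0
i=21: fresh scan; Z[21]=0
i=22: fresh scan; Z[22]=0
i=23: fresh scan; Z[23]=0
i=24: fresh scan; Z[24]=0
i=25: fresh scan; Z[25]=0
i=26: fresh scan; Z[26]=0
i=27: fresh scan; Z[27]=0

[28, 0, 0, 0, 2, 0, 0, 0, 1, 2, 0, 0, 0, 1, 0, 0, 0, 0, 0, 0, 0, 0, 0, 0, 0, 0, 0, 0]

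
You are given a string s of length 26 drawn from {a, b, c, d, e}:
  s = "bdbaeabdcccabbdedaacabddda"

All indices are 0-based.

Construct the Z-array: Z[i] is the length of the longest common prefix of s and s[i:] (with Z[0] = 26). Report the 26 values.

[26, 0, 1, 0, 0, 0, 2, 0, 0, 0, 0, 0, 1, 2, 0, 0, 0, 0, 0, 0, 0, 2, 0, 0, 0, 0]

Z[0]=26
i=1: fresh scan; Z[1]=0
i=2: fresh scan; Z[2]=1 grow→box=[2,3)
i=3: fresh scan; Z[3]=0
i=4: fresh scan; Z[4]=0
i=5: fresh scan; Z[5]=0
i=6: fresh scan; Z[6]=2 grow→box=[6,8)
i=7: min(r-i=1, Z[1]=0)=0; Z[7]=0
i=8: fresh scan; Z[8]=0
i=9: fresh scan; Z[9]=0
i=10: fresh scan; Z[10]=0
i=11: fresh scan; Z[11]=0
i=12: fresh scan; Z[12]=1 grow→box=[12,13)
i=13: fresh scan; Z[13]=2 grow→box=[13,15)
i=14: min(r-i=1, Z[1]=0)=0; Z[14]=0
i=15: fresh scan; Z[15]=0
i=16: fresh scan; Z[16]=0
i=17: fresh scan; Z[17]=0
i=18: fresh scan; Z[18]=0
i=19: fresh scan; Z[19]=0
i=20: fresh scan; Z[20]=0
i=21: fresh scan; Z[21]=2 grow→box=[21,23)
i=22: min(r-i=1, Z[1]=0)=0; Z[22]=0
i=23: fresh scan; Z[23]=0
i=24: fresh scan; Z[24]=0
i=25: fresh scan; Z[25]=0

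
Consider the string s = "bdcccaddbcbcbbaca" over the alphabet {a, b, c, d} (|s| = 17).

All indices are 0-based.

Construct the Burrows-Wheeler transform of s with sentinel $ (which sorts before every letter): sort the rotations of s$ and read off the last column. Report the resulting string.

rank  rotation            last
    0  $bdcccaddbcbcbbaca  a
    1  a$bdcccaddbcbcbbac  c
    2  aca$bdcccaddbcbcbb  b
    3  addbcbcbbaca$bdccc  c
    4  baca$bdcccaddbcbcb  b
    5  bbaca$bdcccaddbcbc  c
    6  bcbbaca$bdcccaddbc  c
    7  bcbcbbaca$bdcccadd  d
    8  bdcccaddbcbcbbaca$  $
    9  ca$bdcccaddbcbcbba  a
   10  caddbcbcbbaca$bdcc  c
   11  cbbaca$bdcccaddbcb  b
   12  cbcbbaca$bdcccaddb  b
   13  ccaddbcbcbbaca$bdc  c
   14  cccaddbcbcbbaca$bd  d
   15  dbcbcbbaca$bdcccad  d
   16  dcccaddbcbcbbaca$b  b
   17  ddbcbcbbaca$bdccca  a

acbcbccd$acbbcddba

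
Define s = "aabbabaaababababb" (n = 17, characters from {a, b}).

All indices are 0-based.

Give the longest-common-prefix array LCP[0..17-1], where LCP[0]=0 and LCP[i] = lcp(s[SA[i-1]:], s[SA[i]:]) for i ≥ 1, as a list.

rank→(start, suffix):
  0 → (6, 'aaababababb')
  1 → (7, 'aababababb')
  2 → (0, 'aabbabaaababababb')
  3 → (4, 'abaaababababb')
  4 → (8, 'ababababb')
  5 → (10, 'abababb')
  6 → (12, 'ababb')
  7 → (14, 'abb')
  8 → (1, 'abbabaaababababb')
  9 → (16, 'b')
  10 → (5, 'baaababababb')
  11 → (3, 'babaaababababb')
  12 → (9, 'babababb')
  13 → (11, 'bababb')
  14 → (13, 'babb')
  15 → (15, 'bb')
  16 → (2, 'bbabaaababababb')

SA = [6, 7, 0, 4, 8, 10, 12, 14, 1, 16, 5, 3, 9, 11, 13, 15, 2]
[i] adj suffixes → lcp
  [1] 6/7 → 2 ('aa')
  [2] 7/0 → 3 ('aab')
  [3] 0/4 → 1 ('a')
  [4] 4/8 → 3 ('aba')
  [5] 8/10 → 6 ('ababab')
  [6] 10/12 → 4 ('abab')
  [7] 12/14 → 2 ('ab')
  [8] 14/1 → 3 ('abb')
  [9] 1/16 → 0 ('')
  [10] 16/5 → 1 ('b')
  [11] 5/3 → 2 ('ba')
  [12] 3/9 → 4 ('baba')
  [13] 9/11 → 5 ('babab')
  [14] 11/13 → 3 ('bab')
  [15] 13/15 → 1 ('b')
  [16] 15/2 → 2 ('bb')

[0, 2, 3, 1, 3, 6, 4, 2, 3, 0, 1, 2, 4, 5, 3, 1, 2]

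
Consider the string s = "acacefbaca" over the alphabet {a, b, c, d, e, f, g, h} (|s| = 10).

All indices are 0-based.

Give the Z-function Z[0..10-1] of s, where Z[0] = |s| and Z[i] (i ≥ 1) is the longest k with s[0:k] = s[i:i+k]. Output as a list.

Z[0]=10
i=1: outside box; Z[1]=0
i=2: outside box; Z[2]=2 extend→box=[2,4)
i=3: min(r-i=1, Z[1]=0)=0; Z[3]=0
i=4: outside box; Z[4]=0
i=5: outside box; Z[5]=0
i=6: outside box; Z[6]=0
i=7: outside box; Z[7]=3 extend→box=[7,10)
i=8: min(r-i=2, Z[1]=0)=0; Z[8]=0
i=9: min(r-i=1, Z[2]=2)=1; Z[9]=1

[10, 0, 2, 0, 0, 0, 0, 3, 0, 1]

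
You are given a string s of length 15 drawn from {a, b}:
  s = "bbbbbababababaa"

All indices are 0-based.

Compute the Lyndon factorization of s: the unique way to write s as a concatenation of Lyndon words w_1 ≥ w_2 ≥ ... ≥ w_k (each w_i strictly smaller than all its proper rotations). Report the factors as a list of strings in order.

["b", "b", "b", "b", "b", "ab", "ab", "ab", "ab", "a", "a"]

emit factor 1: 'b' (i=0, period=1)
emit factor 2: 'b' (i=1, period=1)
emit factor 3: 'b' (i=2, period=1)
emit factor 4: 'b' (i=3, period=1)
emit factor 5: 'b' (i=4, period=1)
emit factor 6: 'ab' (i=5, period=2)
emit factor 7: 'ab' (i=7, period=2)
emit factor 8: 'ab' (i=9, period=2)
emit factor 9: 'ab' (i=11, period=2)
emit factor 10: 'a' (i=13, period=1)
emit factor 11: 'a' (i=14, period=1)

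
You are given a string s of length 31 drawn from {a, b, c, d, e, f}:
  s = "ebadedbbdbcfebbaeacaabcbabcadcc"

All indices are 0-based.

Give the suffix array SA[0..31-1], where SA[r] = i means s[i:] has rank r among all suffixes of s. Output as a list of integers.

[19, 24, 20, 17, 27, 2, 15, 23, 1, 14, 13, 6, 25, 21, 9, 7, 30, 18, 26, 22, 29, 10, 5, 8, 28, 3, 16, 0, 12, 4, 11]

rank | idx | suffix
   0 |  19 | aabcbabcadcc
   1 |  24 | abcadcc
   2 |  20 | abcbabcadcc
   3 |  17 | acaabcbabcadcc
   4 |  27 | adcc
   5 |   2 | adedbbdbcfebbaeacaabcbabcadcc
   6 |  15 | aeacaabcbabcadcc
   7 |  23 | babcadcc
   8 |   1 | badedbbdbcfebbaeacaabcbabcadcc
   9 |  14 | baeacaabcbabcadcc
  10 |  13 | bbaeacaabcbabcadcc
  11 |   6 | bbdbcfebbaeacaabcbabcadcc
  12 |  25 | bcadcc
  13 |  21 | bcbabcadcc
  14 |   9 | bcfebbaeacaabcbabcadcc
  15 |   7 | bdbcfebbaeacaabcbabcadcc
  16 |  30 | c
  17 |  18 | caabcbabcadcc
  18 |  26 | cadcc
  19 |  22 | cbabcadcc
  20 |  29 | cc
  21 |  10 | cfebbaeacaabcbabcadcc
  22 |   5 | dbbdbcfebbaeacaabcbabcadcc
  23 |   8 | dbcfebbaeacaabcbabcadcc
  24 |  28 | dcc
  25 |   3 | dedbbdbcfebbaeacaabcbabcadcc
  26 |  16 | eacaabcbabcadcc
  27 |   0 | ebadedbbdbcfebbaeacaabcbabcadcc
  28 |  12 | ebbaeacaabcbabcadcc
  29 |   4 | edbbdbcfebbaeacaabcbabcadcc
  30 |  11 | febbaeacaabcbabcadcc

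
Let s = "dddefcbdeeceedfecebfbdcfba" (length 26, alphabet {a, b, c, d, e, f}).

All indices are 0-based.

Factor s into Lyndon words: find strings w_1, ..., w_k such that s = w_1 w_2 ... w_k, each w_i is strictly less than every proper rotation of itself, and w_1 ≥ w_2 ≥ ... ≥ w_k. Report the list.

["dddef", "c", "bdeeceedfecebf", "bdcf", "b", "a"]

emit factor 1: 'dddef' (i=0, period=5)
emit factor 2: 'c' (i=5, period=1)
emit factor 3: 'bdeeceedfecebf' (i=6, period=14)
emit factor 4: 'bdcf' (i=20, period=4)
emit factor 5: 'b' (i=24, period=1)
emit factor 6: 'a' (i=25, period=1)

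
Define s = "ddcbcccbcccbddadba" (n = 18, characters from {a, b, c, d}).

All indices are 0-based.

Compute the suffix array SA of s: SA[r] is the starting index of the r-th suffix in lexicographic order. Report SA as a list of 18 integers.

rank | idx | suffix
   0 |  17 | a
   1 |  14 | adba
   2 |  16 | ba
   3 |   3 | bcccbcccbddadba
   4 |   7 | bcccbddadba
   5 |  11 | bddadba
   6 |   2 | cbcccbcccbddadba
   7 |   6 | cbcccbddadba
   8 |  10 | cbddadba
   9 |   5 | ccbcccbddadba
  10 |   9 | ccbddadba
  11 |   4 | cccbcccbddadba
  12 |   8 | cccbddadba
  13 |  13 | dadba
  14 |  15 | dba
  15 |   1 | dcbcccbcccbddadba
  16 |  12 | ddadba
  17 |   0 | ddcbcccbcccbddadba

[17, 14, 16, 3, 7, 11, 2, 6, 10, 5, 9, 4, 8, 13, 15, 1, 12, 0]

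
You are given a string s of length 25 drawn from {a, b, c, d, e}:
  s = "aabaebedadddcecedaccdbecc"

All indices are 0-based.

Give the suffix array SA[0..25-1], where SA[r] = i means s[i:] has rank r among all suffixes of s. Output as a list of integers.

rank | idx | suffix
   0 |   0 | aabaebedadddcecedaccdbecc
   1 |   1 | abaebedadddcecedaccdbecc
   2 |  17 | accdbecc
   3 |   8 | adddcecedaccdbecc
   4 |   3 | aebedadddcecedaccdbecc
   5 |   2 | baebedadddcecedaccdbecc
   6 |  21 | becc
   7 |   5 | bedadddcecedaccdbecc
   8 |  24 | c
   9 |  23 | cc
  10 |  18 | ccdbecc
  11 |  19 | cdbecc
  12 |  12 | cecedaccdbecc
  13 |  14 | cedaccdbecc
  14 |  16 | daccdbecc
  15 |   7 | dadddcecedaccdbecc
  16 |  20 | dbecc
  17 |  11 | dcecedaccdbecc
  18 |  10 | ddcecedaccdbecc
  19 |   9 | dddcecedaccdbecc
  20 |   4 | ebedadddcecedaccdbecc
  21 |  22 | ecc
  22 |  13 | ecedaccdbecc
  23 |  15 | edaccdbecc
  24 |   6 | edadddcecedaccdbecc

[0, 1, 17, 8, 3, 2, 21, 5, 24, 23, 18, 19, 12, 14, 16, 7, 20, 11, 10, 9, 4, 22, 13, 15, 6]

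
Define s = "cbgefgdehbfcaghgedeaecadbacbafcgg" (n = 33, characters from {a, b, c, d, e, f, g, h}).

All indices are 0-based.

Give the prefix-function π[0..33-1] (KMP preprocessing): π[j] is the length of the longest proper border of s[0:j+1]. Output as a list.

π[0] = 0
j=1 s[j]='b': π[1]=0 (border '')
j=2 s[j]='g': π[2]=0 (border '')
j=3 s[j]='e': π[3]=0 (border '')
j=4 s[j]='f': π[4]=0 (border '')
j=5 s[j]='g': π[5]=0 (border '')
j=6 s[j]='d': π[6]=0 (border '')
j=7 s[j]='e': π[7]=0 (border '')
j=8 s[j]='h': π[8]=0 (border '')
j=9 s[j]='b': π[9]=0 (border '')
j=10 s[j]='f': π[10]=0 (border '')
j=11 s[j]='c': π[11]=1 (border 'c')
j=12 s[j]='a': k: 1→0; π[12]=0 (border '')
j=13 s[j]='g': π[13]=0 (border '')
j=14 s[j]='h': π[14]=0 (border '')
j=15 s[j]='g': π[15]=0 (border '')
j=16 s[j]='e': π[16]=0 (border '')
j=17 s[j]='d': π[17]=0 (border '')
j=18 s[j]='e': π[18]=0 (border '')
j=19 s[j]='a': π[19]=0 (border '')
j=20 s[j]='e': π[20]=0 (border '')
j=21 s[j]='c': π[21]=1 (border 'c')
j=22 s[j]='a': k: 1→0; π[22]=0 (border '')
j=23 s[j]='d': π[23]=0 (border '')
j=24 s[j]='b': π[24]=0 (border '')
j=25 s[j]='a': π[25]=0 (border '')
j=26 s[j]='c': π[26]=1 (border 'c')
j=27 s[j]='b': π[27]=2 (border 'cb')
j=28 s[j]='a': k: 2→0; π[28]=0 (border '')
j=29 s[j]='f': π[29]=0 (border '')
j=30 s[j]='c': π[30]=1 (border 'c')
j=31 s[j]='g': k: 1→0; π[31]=0 (border '')
j=32 s[j]='g': π[32]=0 (border '')

[0, 0, 0, 0, 0, 0, 0, 0, 0, 0, 0, 1, 0, 0, 0, 0, 0, 0, 0, 0, 0, 1, 0, 0, 0, 0, 1, 2, 0, 0, 1, 0, 0]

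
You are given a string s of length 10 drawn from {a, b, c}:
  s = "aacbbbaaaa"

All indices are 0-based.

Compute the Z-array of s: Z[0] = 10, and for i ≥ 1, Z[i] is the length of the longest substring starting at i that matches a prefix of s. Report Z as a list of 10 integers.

Z[0]=10
i=1: i≥r, start 0; Z[1]=1 grow→box=[1,2)
i=2: i≥r, start 0; Z[2]=0
i=3: i≥r, start 0; Z[3]=0
i=4: i≥r, start 0; Z[4]=0
i=5: i≥r, start 0; Z[5]=0
i=6: i≥r, start 0; Z[6]=2 grow→box=[6,8)
i=7: min(r-i=1, Z[1]=1)=1; Z[7]=2 grow→box=[7,9)
i=8: min(r-i=1, Z[1]=1)=1; Z[8]=2 grow→box=[8,10)
i=9: min(r-i=1, Z[1]=1)=1; Z[9]=1

[10, 1, 0, 0, 0, 0, 2, 2, 2, 1]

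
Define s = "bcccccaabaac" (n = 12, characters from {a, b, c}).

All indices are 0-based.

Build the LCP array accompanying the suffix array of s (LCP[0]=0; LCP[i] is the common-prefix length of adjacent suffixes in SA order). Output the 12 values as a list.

rank | idx | suffix
   0 |   6 | aabaac
   1 |   9 | aac
   2 |   7 | abaac
   3 |  10 | ac
   4 |   8 | baac
   5 |   0 | bcccccaabaac
   6 |  11 | c
   7 |   5 | caabaac
   8 |   4 | ccaabaac
   9 |   3 | cccaabaac
  10 |   2 | ccccaabaac
  11 |   1 | cccccaabaac

SA = [6, 9, 7, 10, 8, 0, 11, 5, 4, 3, 2, 1]
[i] adj suffixes → lcp
  [1] 6/9 → 2 ('aa')
  [2] 9/7 → 1 ('a')
  [3] 7/10 → 1 ('a')
  [4] 10/8 → 0 ('')
  [5] 8/0 → 1 ('b')
  [6] 0/11 → 0 ('')
  [7] 11/5 → 1 ('c')
  [8] 5/4 → 1 ('c')
  [9] 4/3 → 2 ('cc')
  [10] 3/2 → 3 ('ccc')
  [11] 2/1 → 4 ('cccc')

[0, 2, 1, 1, 0, 1, 0, 1, 1, 2, 3, 4]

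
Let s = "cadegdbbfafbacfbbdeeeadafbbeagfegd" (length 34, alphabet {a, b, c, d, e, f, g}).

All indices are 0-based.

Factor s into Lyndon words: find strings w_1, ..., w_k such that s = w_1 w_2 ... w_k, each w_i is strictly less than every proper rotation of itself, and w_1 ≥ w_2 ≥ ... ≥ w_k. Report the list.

["c", "adegdbbfafb", "acfbbdeeeadafbbeagfegd"]

emit factor 1: 'c' (i=0, period=1)
emit factor 2: 'adegdbbfafb' (i=1, period=11)
emit factor 3: 'acfbbdeeeadafbbeagfegd' (i=12, period=22)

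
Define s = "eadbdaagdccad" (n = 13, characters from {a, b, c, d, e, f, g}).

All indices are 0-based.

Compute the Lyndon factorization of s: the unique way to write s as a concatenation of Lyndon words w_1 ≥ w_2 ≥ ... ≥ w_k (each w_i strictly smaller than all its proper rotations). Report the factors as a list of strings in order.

["e", "adbd", "aagdccad"]

emit factor 1: 'e' (i=0, period=1)
emit factor 2: 'adbd' (i=1, period=4)
emit factor 3: 'aagdccad' (i=5, period=8)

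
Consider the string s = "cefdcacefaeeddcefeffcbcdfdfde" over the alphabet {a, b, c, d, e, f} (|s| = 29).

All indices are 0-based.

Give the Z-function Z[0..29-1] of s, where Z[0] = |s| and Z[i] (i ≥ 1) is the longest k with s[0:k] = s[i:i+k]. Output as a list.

Z[0]=29
i=1: i≥r, start 0; Z[1]=0
i=2: i≥r, start 0; Z[2]=0
i=3: i≥r, start 0; Z[3]=0
i=4: i≥r, start 0; Z[4]=1 scan→box=[4,5)
i=5: i≥r, start 0; Z[5]=0
i=6: i≥r, start 0; Z[6]=3 scan→box=[6,9)
i=7: min(r-i=2, Z[1]=0)=0; Z[7]=0
i=8: min(r-i=1, Z[2]=0)=0; Z[8]=0
i=9: i≥r, start 0; Z[9]=0
i=10: i≥r, start 0; Z[10]=0
i=11: i≥r, start 0; Z[11]=0
i=12: i≥r, start 0; Z[12]=0
i=13: i≥r, start 0; Z[13]=0
i=14: i≥r, start 0; Z[14]=3 scan→box=[14,17)
i=15: min(r-i=2, Z[1]=0)=0; Z[15]=0
i=16: min(r-i=1, Z[2]=0)=0; Z[16]=0
i=17: i≥r, start 0; Z[17]=0
i=18: i≥r, start 0; Z[18]=0
i=19: i≥r, start 0; Z[19]=0
i=20: i≥r, start 0; Z[20]=1 scan→box=[20,21)
i=21: i≥r, start 0; Z[21]=0
i=22: i≥r, start 0; Z[22]=1 scan→box=[22,23)
i=23: i≥r, start 0; Z[23]=0
i=24: i≥r, start 0; Z[24]=0
i=25: i≥r, start 0; Z[25]=0
i=26: i≥r, start 0; Z[26]=0
i=27: i≥r, start 0; Z[27]=0
i=28: i≥r, start 0; Z[28]=0

[29, 0, 0, 0, 1, 0, 3, 0, 0, 0, 0, 0, 0, 0, 3, 0, 0, 0, 0, 0, 1, 0, 1, 0, 0, 0, 0, 0, 0]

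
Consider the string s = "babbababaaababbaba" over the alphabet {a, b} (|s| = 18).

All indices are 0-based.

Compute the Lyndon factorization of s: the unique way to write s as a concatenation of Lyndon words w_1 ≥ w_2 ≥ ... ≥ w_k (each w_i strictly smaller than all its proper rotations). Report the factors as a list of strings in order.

emit factor 1: 'b' (i=0, period=1)
emit factor 2: 'abb' (i=1, period=3)
emit factor 3: 'ab' (i=4, period=2)
emit factor 4: 'ab' (i=6, period=2)
emit factor 5: 'aaababbab' (i=8, period=9)
emit factor 6: 'a' (i=17, period=1)

["b", "abb", "ab", "ab", "aaababbab", "a"]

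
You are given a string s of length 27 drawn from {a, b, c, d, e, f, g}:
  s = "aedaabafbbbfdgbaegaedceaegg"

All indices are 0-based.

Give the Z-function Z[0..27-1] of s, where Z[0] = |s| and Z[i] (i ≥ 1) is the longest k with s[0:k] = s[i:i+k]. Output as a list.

[27, 0, 0, 1, 1, 0, 1, 0, 0, 0, 0, 0, 0, 0, 0, 2, 0, 0, 3, 0, 0, 0, 0, 2, 0, 0, 0]

Z[0]=27
i=1: fresh scan; Z[1]=0
i=2: fresh scan; Z[2]=0
i=3: fresh scan; Z[3]=1 extend→box=[3,4)
i=4: fresh scan; Z[4]=1 extend→box=[4,5)
i=5: fresh scan; Z[5]=0
i=6: fresh scan; Z[6]=1 extend→box=[6,7)
i=7: fresh scan; Z[7]=0
i=8: fresh scan; Z[8]=0
i=9: fresh scan; Z[9]=0
i=10: fresh scan; Z[10]=0
i=11: fresh scan; Z[11]=0
i=12: fresh scan; Z[12]=0
i=13: fresh scan; Z[13]=0
i=14: fresh scan; Z[14]=0
i=15: fresh scan; Z[15]=2 extend→box=[15,17)
i=16: min(r-i=1, Z[1]=0)=0; Z[16]=0
i=17: fresh scan; Z[17]=0
i=18: fresh scan; Z[18]=3 extend→box=[18,21)
i=19: min(r-i=2, Z[1]=0)=0; Z[19]=0
i=20: min(r-i=1, Z[2]=0)=0; Z[20]=0
i=21: fresh scan; Z[21]=0
i=22: fresh scan; Z[22]=0
i=23: fresh scan; Z[23]=2 extend→box=[23,25)
i=24: min(r-i=1, Z[1]=0)=0; Z[24]=0
i=25: fresh scan; Z[25]=0
i=26: fresh scan; Z[26]=0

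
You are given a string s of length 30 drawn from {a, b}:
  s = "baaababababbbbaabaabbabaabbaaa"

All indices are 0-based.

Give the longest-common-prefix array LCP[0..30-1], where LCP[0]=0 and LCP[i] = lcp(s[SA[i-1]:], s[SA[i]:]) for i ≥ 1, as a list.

[0, 1, 2, 3, 2, 4, 3, 5, 1, 7, 3, 6, 4, 2, 4, 3, 0, 4, 3, 4, 6, 2, 4, 5, 3, 1, 4, 3, 2, 3]

rank→(start, suffix):
  0 → (29, 'a')
  1 → (28, 'aa')
  2 → (27, 'aaa')
  3 → (1, 'aaababababbbbaabaabbabaabbaaa')
  4 → (14, 'aabaabbabaabbaaa')
  5 → (2, 'aababababbbbaabaabbabaabbaaa')
  6 → (23, 'aabbaaa')
  7 → (17, 'aabbabaabbaaa')
  8 → (21, 'abaabbaaa')
  9 → (15, 'abaabbabaabbaaa')
  10 → (3, 'ababababbbbaabaabbabaabbaaa')
  11 → (5, 'abababbbbaabaabbabaabbaaa')
  12 → (7, 'ababbbbaabaabbabaabbaaa')
  13 → (24, 'abbaaa')
  14 → (18, 'abbabaabbaaa')
  15 → (9, 'abbbbaabaabbabaabbaaa')
  16 → (26, 'baaa')
  17 → (0, 'baaababababbbbaabaabbabaabbaaa')
  18 → (13, 'baabaabbabaabbaaa')
  19 → (22, 'baabbaaa')
  20 → (16, 'baabbabaabbaaa')
  21 → (20, 'babaabbaaa')
  22 → (4, 'babababbbbaabaabbabaabbaaa')
  23 → (6, 'bababbbbaabaabbabaabbaaa')
  24 → (8, 'babbbbaabaabbabaabbaaa')
  25 → (25, 'bbaaa')
  26 → (12, 'bbaabaabbabaabbaaa')
  27 → (19, 'bbabaabbaaa')
  28 → (11, 'bbbaabaabbabaabbaaa')
  29 → (10, 'bbbbaabaabbabaabbaaa')

SA = [29, 28, 27, 1, 14, 2, 23, 17, 21, 15, 3, 5, 7, 24, 18, 9, 26, 0, 13, 22, 16, 20, 4, 6, 8, 25, 12, 19, 11, 10]
i: (SA[i-1],SA[i]) lcp shared
  1: (29,28) 1 'a'
  2: (28,27) 2 'aa'
  3: (27,1) 3 'aaa'
  4: (1,14) 2 'aa'
  5: (14,2) 4 'aaba'
  6: (2,23) 3 'aab'
  7: (23,17) 5 'aabba'
  8: (17,21) 1 'a'
  9: (21,15) 7 'abaabba'
  10: (15,3) 3 'aba'
  11: (3,5) 6 'ababab'
  12: (5,7) 4 'abab'
  13: (7,24) 2 'ab'
  14: (24,18) 4 'abba'
  15: (18,9) 3 'abb'
  16: (9,26) 0 ''
  17: (26,0) 4 'baaa'
  18: (0,13) 3 'baa'
  19: (13,22) 4 'baab'
  20: (22,16) 6 'baabba'
  21: (16,20) 2 'ba'
  22: (20,4) 4 'baba'
  23: (4,6) 5 'babab'
  24: (6,8) 3 'bab'
  25: (8,25) 1 'b'
  26: (25,12) 4 'bbaa'
  27: (12,19) 3 'bba'
  28: (19,11) 2 'bb'
  29: (11,10) 3 'bbb'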